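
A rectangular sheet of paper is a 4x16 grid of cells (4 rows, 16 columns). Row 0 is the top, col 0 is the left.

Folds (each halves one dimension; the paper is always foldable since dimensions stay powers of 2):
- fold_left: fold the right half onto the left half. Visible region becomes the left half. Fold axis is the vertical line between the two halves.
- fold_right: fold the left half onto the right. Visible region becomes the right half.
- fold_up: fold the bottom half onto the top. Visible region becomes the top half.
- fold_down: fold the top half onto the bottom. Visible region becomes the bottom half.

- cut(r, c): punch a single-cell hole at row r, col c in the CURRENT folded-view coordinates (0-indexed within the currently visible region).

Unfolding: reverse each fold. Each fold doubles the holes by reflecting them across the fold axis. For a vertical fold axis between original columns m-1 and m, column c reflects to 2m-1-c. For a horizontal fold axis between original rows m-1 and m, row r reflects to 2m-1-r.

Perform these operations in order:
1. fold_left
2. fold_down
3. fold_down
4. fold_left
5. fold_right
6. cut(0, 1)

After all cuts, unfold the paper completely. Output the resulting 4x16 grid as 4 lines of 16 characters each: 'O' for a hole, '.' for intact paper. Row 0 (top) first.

Op 1 fold_left: fold axis v@8; visible region now rows[0,4) x cols[0,8) = 4x8
Op 2 fold_down: fold axis h@2; visible region now rows[2,4) x cols[0,8) = 2x8
Op 3 fold_down: fold axis h@3; visible region now rows[3,4) x cols[0,8) = 1x8
Op 4 fold_left: fold axis v@4; visible region now rows[3,4) x cols[0,4) = 1x4
Op 5 fold_right: fold axis v@2; visible region now rows[3,4) x cols[2,4) = 1x2
Op 6 cut(0, 1): punch at orig (3,3); cuts so far [(3, 3)]; region rows[3,4) x cols[2,4) = 1x2
Unfold 1 (reflect across v@2): 2 holes -> [(3, 0), (3, 3)]
Unfold 2 (reflect across v@4): 4 holes -> [(3, 0), (3, 3), (3, 4), (3, 7)]
Unfold 3 (reflect across h@3): 8 holes -> [(2, 0), (2, 3), (2, 4), (2, 7), (3, 0), (3, 3), (3, 4), (3, 7)]
Unfold 4 (reflect across h@2): 16 holes -> [(0, 0), (0, 3), (0, 4), (0, 7), (1, 0), (1, 3), (1, 4), (1, 7), (2, 0), (2, 3), (2, 4), (2, 7), (3, 0), (3, 3), (3, 4), (3, 7)]
Unfold 5 (reflect across v@8): 32 holes -> [(0, 0), (0, 3), (0, 4), (0, 7), (0, 8), (0, 11), (0, 12), (0, 15), (1, 0), (1, 3), (1, 4), (1, 7), (1, 8), (1, 11), (1, 12), (1, 15), (2, 0), (2, 3), (2, 4), (2, 7), (2, 8), (2, 11), (2, 12), (2, 15), (3, 0), (3, 3), (3, 4), (3, 7), (3, 8), (3, 11), (3, 12), (3, 15)]

Answer: O..OO..OO..OO..O
O..OO..OO..OO..O
O..OO..OO..OO..O
O..OO..OO..OO..O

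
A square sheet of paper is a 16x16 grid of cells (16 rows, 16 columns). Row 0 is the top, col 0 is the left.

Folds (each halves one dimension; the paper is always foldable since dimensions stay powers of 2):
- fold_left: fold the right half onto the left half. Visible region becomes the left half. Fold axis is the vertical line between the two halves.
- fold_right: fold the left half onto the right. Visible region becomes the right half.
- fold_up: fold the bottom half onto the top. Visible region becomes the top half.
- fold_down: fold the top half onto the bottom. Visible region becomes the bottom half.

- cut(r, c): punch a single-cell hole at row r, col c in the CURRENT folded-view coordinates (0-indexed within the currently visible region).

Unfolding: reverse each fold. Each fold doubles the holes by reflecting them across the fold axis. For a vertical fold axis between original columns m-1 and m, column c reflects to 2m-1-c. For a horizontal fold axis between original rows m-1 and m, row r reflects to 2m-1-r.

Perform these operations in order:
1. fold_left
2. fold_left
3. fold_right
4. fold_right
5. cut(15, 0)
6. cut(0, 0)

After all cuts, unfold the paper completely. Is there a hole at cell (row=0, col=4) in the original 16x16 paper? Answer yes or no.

Answer: yes

Derivation:
Op 1 fold_left: fold axis v@8; visible region now rows[0,16) x cols[0,8) = 16x8
Op 2 fold_left: fold axis v@4; visible region now rows[0,16) x cols[0,4) = 16x4
Op 3 fold_right: fold axis v@2; visible region now rows[0,16) x cols[2,4) = 16x2
Op 4 fold_right: fold axis v@3; visible region now rows[0,16) x cols[3,4) = 16x1
Op 5 cut(15, 0): punch at orig (15,3); cuts so far [(15, 3)]; region rows[0,16) x cols[3,4) = 16x1
Op 6 cut(0, 0): punch at orig (0,3); cuts so far [(0, 3), (15, 3)]; region rows[0,16) x cols[3,4) = 16x1
Unfold 1 (reflect across v@3): 4 holes -> [(0, 2), (0, 3), (15, 2), (15, 3)]
Unfold 2 (reflect across v@2): 8 holes -> [(0, 0), (0, 1), (0, 2), (0, 3), (15, 0), (15, 1), (15, 2), (15, 3)]
Unfold 3 (reflect across v@4): 16 holes -> [(0, 0), (0, 1), (0, 2), (0, 3), (0, 4), (0, 5), (0, 6), (0, 7), (15, 0), (15, 1), (15, 2), (15, 3), (15, 4), (15, 5), (15, 6), (15, 7)]
Unfold 4 (reflect across v@8): 32 holes -> [(0, 0), (0, 1), (0, 2), (0, 3), (0, 4), (0, 5), (0, 6), (0, 7), (0, 8), (0, 9), (0, 10), (0, 11), (0, 12), (0, 13), (0, 14), (0, 15), (15, 0), (15, 1), (15, 2), (15, 3), (15, 4), (15, 5), (15, 6), (15, 7), (15, 8), (15, 9), (15, 10), (15, 11), (15, 12), (15, 13), (15, 14), (15, 15)]
Holes: [(0, 0), (0, 1), (0, 2), (0, 3), (0, 4), (0, 5), (0, 6), (0, 7), (0, 8), (0, 9), (0, 10), (0, 11), (0, 12), (0, 13), (0, 14), (0, 15), (15, 0), (15, 1), (15, 2), (15, 3), (15, 4), (15, 5), (15, 6), (15, 7), (15, 8), (15, 9), (15, 10), (15, 11), (15, 12), (15, 13), (15, 14), (15, 15)]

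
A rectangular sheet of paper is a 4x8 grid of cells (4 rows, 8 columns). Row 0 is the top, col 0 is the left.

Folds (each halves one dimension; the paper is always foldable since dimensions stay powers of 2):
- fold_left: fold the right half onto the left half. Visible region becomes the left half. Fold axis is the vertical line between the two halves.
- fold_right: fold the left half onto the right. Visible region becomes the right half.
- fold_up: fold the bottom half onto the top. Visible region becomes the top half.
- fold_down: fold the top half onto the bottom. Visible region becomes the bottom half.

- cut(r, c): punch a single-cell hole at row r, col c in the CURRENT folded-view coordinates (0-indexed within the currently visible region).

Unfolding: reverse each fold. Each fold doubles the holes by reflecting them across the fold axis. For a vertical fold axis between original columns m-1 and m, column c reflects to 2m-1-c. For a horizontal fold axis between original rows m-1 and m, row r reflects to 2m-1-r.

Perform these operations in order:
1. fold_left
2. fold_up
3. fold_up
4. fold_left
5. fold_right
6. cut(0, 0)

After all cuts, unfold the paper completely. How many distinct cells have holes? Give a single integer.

Op 1 fold_left: fold axis v@4; visible region now rows[0,4) x cols[0,4) = 4x4
Op 2 fold_up: fold axis h@2; visible region now rows[0,2) x cols[0,4) = 2x4
Op 3 fold_up: fold axis h@1; visible region now rows[0,1) x cols[0,4) = 1x4
Op 4 fold_left: fold axis v@2; visible region now rows[0,1) x cols[0,2) = 1x2
Op 5 fold_right: fold axis v@1; visible region now rows[0,1) x cols[1,2) = 1x1
Op 6 cut(0, 0): punch at orig (0,1); cuts so far [(0, 1)]; region rows[0,1) x cols[1,2) = 1x1
Unfold 1 (reflect across v@1): 2 holes -> [(0, 0), (0, 1)]
Unfold 2 (reflect across v@2): 4 holes -> [(0, 0), (0, 1), (0, 2), (0, 3)]
Unfold 3 (reflect across h@1): 8 holes -> [(0, 0), (0, 1), (0, 2), (0, 3), (1, 0), (1, 1), (1, 2), (1, 3)]
Unfold 4 (reflect across h@2): 16 holes -> [(0, 0), (0, 1), (0, 2), (0, 3), (1, 0), (1, 1), (1, 2), (1, 3), (2, 0), (2, 1), (2, 2), (2, 3), (3, 0), (3, 1), (3, 2), (3, 3)]
Unfold 5 (reflect across v@4): 32 holes -> [(0, 0), (0, 1), (0, 2), (0, 3), (0, 4), (0, 5), (0, 6), (0, 7), (1, 0), (1, 1), (1, 2), (1, 3), (1, 4), (1, 5), (1, 6), (1, 7), (2, 0), (2, 1), (2, 2), (2, 3), (2, 4), (2, 5), (2, 6), (2, 7), (3, 0), (3, 1), (3, 2), (3, 3), (3, 4), (3, 5), (3, 6), (3, 7)]

Answer: 32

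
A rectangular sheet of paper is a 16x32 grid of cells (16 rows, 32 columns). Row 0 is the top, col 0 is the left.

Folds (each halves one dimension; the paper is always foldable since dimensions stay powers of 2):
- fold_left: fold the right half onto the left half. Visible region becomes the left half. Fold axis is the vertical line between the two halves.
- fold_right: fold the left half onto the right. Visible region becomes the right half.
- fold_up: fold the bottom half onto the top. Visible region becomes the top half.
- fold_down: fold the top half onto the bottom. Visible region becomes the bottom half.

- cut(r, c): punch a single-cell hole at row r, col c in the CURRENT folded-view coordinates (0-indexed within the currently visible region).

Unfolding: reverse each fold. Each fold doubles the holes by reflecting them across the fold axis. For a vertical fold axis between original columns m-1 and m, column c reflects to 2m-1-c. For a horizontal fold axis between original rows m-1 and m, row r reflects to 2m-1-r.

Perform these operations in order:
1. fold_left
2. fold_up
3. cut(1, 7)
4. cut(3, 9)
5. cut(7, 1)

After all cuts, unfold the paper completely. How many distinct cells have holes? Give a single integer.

Answer: 12

Derivation:
Op 1 fold_left: fold axis v@16; visible region now rows[0,16) x cols[0,16) = 16x16
Op 2 fold_up: fold axis h@8; visible region now rows[0,8) x cols[0,16) = 8x16
Op 3 cut(1, 7): punch at orig (1,7); cuts so far [(1, 7)]; region rows[0,8) x cols[0,16) = 8x16
Op 4 cut(3, 9): punch at orig (3,9); cuts so far [(1, 7), (3, 9)]; region rows[0,8) x cols[0,16) = 8x16
Op 5 cut(7, 1): punch at orig (7,1); cuts so far [(1, 7), (3, 9), (7, 1)]; region rows[0,8) x cols[0,16) = 8x16
Unfold 1 (reflect across h@8): 6 holes -> [(1, 7), (3, 9), (7, 1), (8, 1), (12, 9), (14, 7)]
Unfold 2 (reflect across v@16): 12 holes -> [(1, 7), (1, 24), (3, 9), (3, 22), (7, 1), (7, 30), (8, 1), (8, 30), (12, 9), (12, 22), (14, 7), (14, 24)]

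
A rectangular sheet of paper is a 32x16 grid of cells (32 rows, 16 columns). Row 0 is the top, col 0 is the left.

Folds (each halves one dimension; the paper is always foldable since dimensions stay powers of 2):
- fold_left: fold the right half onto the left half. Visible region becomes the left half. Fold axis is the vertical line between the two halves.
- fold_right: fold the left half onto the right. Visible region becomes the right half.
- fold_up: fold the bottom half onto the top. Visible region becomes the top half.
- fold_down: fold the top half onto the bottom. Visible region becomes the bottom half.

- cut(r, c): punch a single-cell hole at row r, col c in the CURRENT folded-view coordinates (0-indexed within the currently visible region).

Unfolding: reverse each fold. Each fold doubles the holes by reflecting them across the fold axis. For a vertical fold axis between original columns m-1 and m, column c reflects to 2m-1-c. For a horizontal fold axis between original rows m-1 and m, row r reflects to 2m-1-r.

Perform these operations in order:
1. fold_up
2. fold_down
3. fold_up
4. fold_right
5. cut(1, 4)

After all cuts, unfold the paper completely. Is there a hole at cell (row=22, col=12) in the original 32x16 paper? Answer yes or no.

Answer: yes

Derivation:
Op 1 fold_up: fold axis h@16; visible region now rows[0,16) x cols[0,16) = 16x16
Op 2 fold_down: fold axis h@8; visible region now rows[8,16) x cols[0,16) = 8x16
Op 3 fold_up: fold axis h@12; visible region now rows[8,12) x cols[0,16) = 4x16
Op 4 fold_right: fold axis v@8; visible region now rows[8,12) x cols[8,16) = 4x8
Op 5 cut(1, 4): punch at orig (9,12); cuts so far [(9, 12)]; region rows[8,12) x cols[8,16) = 4x8
Unfold 1 (reflect across v@8): 2 holes -> [(9, 3), (9, 12)]
Unfold 2 (reflect across h@12): 4 holes -> [(9, 3), (9, 12), (14, 3), (14, 12)]
Unfold 3 (reflect across h@8): 8 holes -> [(1, 3), (1, 12), (6, 3), (6, 12), (9, 3), (9, 12), (14, 3), (14, 12)]
Unfold 4 (reflect across h@16): 16 holes -> [(1, 3), (1, 12), (6, 3), (6, 12), (9, 3), (9, 12), (14, 3), (14, 12), (17, 3), (17, 12), (22, 3), (22, 12), (25, 3), (25, 12), (30, 3), (30, 12)]
Holes: [(1, 3), (1, 12), (6, 3), (6, 12), (9, 3), (9, 12), (14, 3), (14, 12), (17, 3), (17, 12), (22, 3), (22, 12), (25, 3), (25, 12), (30, 3), (30, 12)]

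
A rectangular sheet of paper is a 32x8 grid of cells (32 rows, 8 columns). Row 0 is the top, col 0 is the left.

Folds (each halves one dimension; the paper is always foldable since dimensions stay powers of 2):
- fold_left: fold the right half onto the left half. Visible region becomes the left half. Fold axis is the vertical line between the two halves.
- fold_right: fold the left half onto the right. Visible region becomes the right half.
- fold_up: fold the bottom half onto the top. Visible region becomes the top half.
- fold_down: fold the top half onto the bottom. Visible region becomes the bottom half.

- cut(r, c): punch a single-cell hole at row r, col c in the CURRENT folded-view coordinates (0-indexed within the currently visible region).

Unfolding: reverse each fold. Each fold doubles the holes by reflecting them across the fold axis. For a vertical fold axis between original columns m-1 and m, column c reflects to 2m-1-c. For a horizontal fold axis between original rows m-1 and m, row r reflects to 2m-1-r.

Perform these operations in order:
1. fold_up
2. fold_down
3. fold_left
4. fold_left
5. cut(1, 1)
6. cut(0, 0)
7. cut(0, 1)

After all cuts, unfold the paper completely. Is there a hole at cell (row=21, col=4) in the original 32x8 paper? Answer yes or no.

Answer: no

Derivation:
Op 1 fold_up: fold axis h@16; visible region now rows[0,16) x cols[0,8) = 16x8
Op 2 fold_down: fold axis h@8; visible region now rows[8,16) x cols[0,8) = 8x8
Op 3 fold_left: fold axis v@4; visible region now rows[8,16) x cols[0,4) = 8x4
Op 4 fold_left: fold axis v@2; visible region now rows[8,16) x cols[0,2) = 8x2
Op 5 cut(1, 1): punch at orig (9,1); cuts so far [(9, 1)]; region rows[8,16) x cols[0,2) = 8x2
Op 6 cut(0, 0): punch at orig (8,0); cuts so far [(8, 0), (9, 1)]; region rows[8,16) x cols[0,2) = 8x2
Op 7 cut(0, 1): punch at orig (8,1); cuts so far [(8, 0), (8, 1), (9, 1)]; region rows[8,16) x cols[0,2) = 8x2
Unfold 1 (reflect across v@2): 6 holes -> [(8, 0), (8, 1), (8, 2), (8, 3), (9, 1), (9, 2)]
Unfold 2 (reflect across v@4): 12 holes -> [(8, 0), (8, 1), (8, 2), (8, 3), (8, 4), (8, 5), (8, 6), (8, 7), (9, 1), (9, 2), (9, 5), (9, 6)]
Unfold 3 (reflect across h@8): 24 holes -> [(6, 1), (6, 2), (6, 5), (6, 6), (7, 0), (7, 1), (7, 2), (7, 3), (7, 4), (7, 5), (7, 6), (7, 7), (8, 0), (8, 1), (8, 2), (8, 3), (8, 4), (8, 5), (8, 6), (8, 7), (9, 1), (9, 2), (9, 5), (9, 6)]
Unfold 4 (reflect across h@16): 48 holes -> [(6, 1), (6, 2), (6, 5), (6, 6), (7, 0), (7, 1), (7, 2), (7, 3), (7, 4), (7, 5), (7, 6), (7, 7), (8, 0), (8, 1), (8, 2), (8, 3), (8, 4), (8, 5), (8, 6), (8, 7), (9, 1), (9, 2), (9, 5), (9, 6), (22, 1), (22, 2), (22, 5), (22, 6), (23, 0), (23, 1), (23, 2), (23, 3), (23, 4), (23, 5), (23, 6), (23, 7), (24, 0), (24, 1), (24, 2), (24, 3), (24, 4), (24, 5), (24, 6), (24, 7), (25, 1), (25, 2), (25, 5), (25, 6)]
Holes: [(6, 1), (6, 2), (6, 5), (6, 6), (7, 0), (7, 1), (7, 2), (7, 3), (7, 4), (7, 5), (7, 6), (7, 7), (8, 0), (8, 1), (8, 2), (8, 3), (8, 4), (8, 5), (8, 6), (8, 7), (9, 1), (9, 2), (9, 5), (9, 6), (22, 1), (22, 2), (22, 5), (22, 6), (23, 0), (23, 1), (23, 2), (23, 3), (23, 4), (23, 5), (23, 6), (23, 7), (24, 0), (24, 1), (24, 2), (24, 3), (24, 4), (24, 5), (24, 6), (24, 7), (25, 1), (25, 2), (25, 5), (25, 6)]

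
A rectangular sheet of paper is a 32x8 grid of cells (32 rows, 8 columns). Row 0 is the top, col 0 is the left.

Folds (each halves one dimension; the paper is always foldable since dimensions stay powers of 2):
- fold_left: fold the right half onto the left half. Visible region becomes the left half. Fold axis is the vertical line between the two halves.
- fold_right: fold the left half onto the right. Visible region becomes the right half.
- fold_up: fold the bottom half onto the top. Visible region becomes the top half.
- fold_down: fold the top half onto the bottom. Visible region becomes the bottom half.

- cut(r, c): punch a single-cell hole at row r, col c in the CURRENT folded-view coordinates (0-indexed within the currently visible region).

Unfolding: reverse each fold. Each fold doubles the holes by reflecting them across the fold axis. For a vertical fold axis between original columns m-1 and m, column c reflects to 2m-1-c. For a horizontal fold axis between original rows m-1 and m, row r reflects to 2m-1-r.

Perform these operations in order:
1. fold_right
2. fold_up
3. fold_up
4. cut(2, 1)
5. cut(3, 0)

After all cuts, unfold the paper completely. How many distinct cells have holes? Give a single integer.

Op 1 fold_right: fold axis v@4; visible region now rows[0,32) x cols[4,8) = 32x4
Op 2 fold_up: fold axis h@16; visible region now rows[0,16) x cols[4,8) = 16x4
Op 3 fold_up: fold axis h@8; visible region now rows[0,8) x cols[4,8) = 8x4
Op 4 cut(2, 1): punch at orig (2,5); cuts so far [(2, 5)]; region rows[0,8) x cols[4,8) = 8x4
Op 5 cut(3, 0): punch at orig (3,4); cuts so far [(2, 5), (3, 4)]; region rows[0,8) x cols[4,8) = 8x4
Unfold 1 (reflect across h@8): 4 holes -> [(2, 5), (3, 4), (12, 4), (13, 5)]
Unfold 2 (reflect across h@16): 8 holes -> [(2, 5), (3, 4), (12, 4), (13, 5), (18, 5), (19, 4), (28, 4), (29, 5)]
Unfold 3 (reflect across v@4): 16 holes -> [(2, 2), (2, 5), (3, 3), (3, 4), (12, 3), (12, 4), (13, 2), (13, 5), (18, 2), (18, 5), (19, 3), (19, 4), (28, 3), (28, 4), (29, 2), (29, 5)]

Answer: 16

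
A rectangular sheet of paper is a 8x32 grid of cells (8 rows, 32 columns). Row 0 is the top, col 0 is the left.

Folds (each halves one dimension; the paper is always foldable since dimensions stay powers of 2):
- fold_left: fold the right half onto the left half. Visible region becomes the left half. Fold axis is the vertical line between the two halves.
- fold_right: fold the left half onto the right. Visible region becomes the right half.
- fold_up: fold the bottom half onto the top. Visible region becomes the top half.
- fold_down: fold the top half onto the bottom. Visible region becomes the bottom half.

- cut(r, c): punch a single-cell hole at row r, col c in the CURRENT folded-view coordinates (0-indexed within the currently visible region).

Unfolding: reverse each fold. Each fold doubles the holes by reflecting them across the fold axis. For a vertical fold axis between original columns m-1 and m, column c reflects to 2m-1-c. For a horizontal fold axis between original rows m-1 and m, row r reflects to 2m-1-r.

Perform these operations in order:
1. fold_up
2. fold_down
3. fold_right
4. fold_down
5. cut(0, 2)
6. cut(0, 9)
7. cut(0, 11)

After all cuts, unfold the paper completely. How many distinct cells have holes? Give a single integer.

Op 1 fold_up: fold axis h@4; visible region now rows[0,4) x cols[0,32) = 4x32
Op 2 fold_down: fold axis h@2; visible region now rows[2,4) x cols[0,32) = 2x32
Op 3 fold_right: fold axis v@16; visible region now rows[2,4) x cols[16,32) = 2x16
Op 4 fold_down: fold axis h@3; visible region now rows[3,4) x cols[16,32) = 1x16
Op 5 cut(0, 2): punch at orig (3,18); cuts so far [(3, 18)]; region rows[3,4) x cols[16,32) = 1x16
Op 6 cut(0, 9): punch at orig (3,25); cuts so far [(3, 18), (3, 25)]; region rows[3,4) x cols[16,32) = 1x16
Op 7 cut(0, 11): punch at orig (3,27); cuts so far [(3, 18), (3, 25), (3, 27)]; region rows[3,4) x cols[16,32) = 1x16
Unfold 1 (reflect across h@3): 6 holes -> [(2, 18), (2, 25), (2, 27), (3, 18), (3, 25), (3, 27)]
Unfold 2 (reflect across v@16): 12 holes -> [(2, 4), (2, 6), (2, 13), (2, 18), (2, 25), (2, 27), (3, 4), (3, 6), (3, 13), (3, 18), (3, 25), (3, 27)]
Unfold 3 (reflect across h@2): 24 holes -> [(0, 4), (0, 6), (0, 13), (0, 18), (0, 25), (0, 27), (1, 4), (1, 6), (1, 13), (1, 18), (1, 25), (1, 27), (2, 4), (2, 6), (2, 13), (2, 18), (2, 25), (2, 27), (3, 4), (3, 6), (3, 13), (3, 18), (3, 25), (3, 27)]
Unfold 4 (reflect across h@4): 48 holes -> [(0, 4), (0, 6), (0, 13), (0, 18), (0, 25), (0, 27), (1, 4), (1, 6), (1, 13), (1, 18), (1, 25), (1, 27), (2, 4), (2, 6), (2, 13), (2, 18), (2, 25), (2, 27), (3, 4), (3, 6), (3, 13), (3, 18), (3, 25), (3, 27), (4, 4), (4, 6), (4, 13), (4, 18), (4, 25), (4, 27), (5, 4), (5, 6), (5, 13), (5, 18), (5, 25), (5, 27), (6, 4), (6, 6), (6, 13), (6, 18), (6, 25), (6, 27), (7, 4), (7, 6), (7, 13), (7, 18), (7, 25), (7, 27)]

Answer: 48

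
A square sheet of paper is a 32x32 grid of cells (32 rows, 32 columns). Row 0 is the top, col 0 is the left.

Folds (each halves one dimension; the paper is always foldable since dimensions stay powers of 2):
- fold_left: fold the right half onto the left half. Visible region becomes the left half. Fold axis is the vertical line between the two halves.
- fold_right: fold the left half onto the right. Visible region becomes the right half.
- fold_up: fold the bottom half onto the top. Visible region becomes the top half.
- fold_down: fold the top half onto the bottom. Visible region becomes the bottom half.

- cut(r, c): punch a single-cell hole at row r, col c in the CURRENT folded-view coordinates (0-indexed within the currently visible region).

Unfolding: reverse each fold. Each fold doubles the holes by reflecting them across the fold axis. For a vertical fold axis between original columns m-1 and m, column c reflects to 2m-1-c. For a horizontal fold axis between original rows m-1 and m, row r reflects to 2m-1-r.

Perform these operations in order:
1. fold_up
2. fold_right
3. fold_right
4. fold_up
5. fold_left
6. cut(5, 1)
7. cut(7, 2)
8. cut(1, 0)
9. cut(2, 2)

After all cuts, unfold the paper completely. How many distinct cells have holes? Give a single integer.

Answer: 128

Derivation:
Op 1 fold_up: fold axis h@16; visible region now rows[0,16) x cols[0,32) = 16x32
Op 2 fold_right: fold axis v@16; visible region now rows[0,16) x cols[16,32) = 16x16
Op 3 fold_right: fold axis v@24; visible region now rows[0,16) x cols[24,32) = 16x8
Op 4 fold_up: fold axis h@8; visible region now rows[0,8) x cols[24,32) = 8x8
Op 5 fold_left: fold axis v@28; visible region now rows[0,8) x cols[24,28) = 8x4
Op 6 cut(5, 1): punch at orig (5,25); cuts so far [(5, 25)]; region rows[0,8) x cols[24,28) = 8x4
Op 7 cut(7, 2): punch at orig (7,26); cuts so far [(5, 25), (7, 26)]; region rows[0,8) x cols[24,28) = 8x4
Op 8 cut(1, 0): punch at orig (1,24); cuts so far [(1, 24), (5, 25), (7, 26)]; region rows[0,8) x cols[24,28) = 8x4
Op 9 cut(2, 2): punch at orig (2,26); cuts so far [(1, 24), (2, 26), (5, 25), (7, 26)]; region rows[0,8) x cols[24,28) = 8x4
Unfold 1 (reflect across v@28): 8 holes -> [(1, 24), (1, 31), (2, 26), (2, 29), (5, 25), (5, 30), (7, 26), (7, 29)]
Unfold 2 (reflect across h@8): 16 holes -> [(1, 24), (1, 31), (2, 26), (2, 29), (5, 25), (5, 30), (7, 26), (7, 29), (8, 26), (8, 29), (10, 25), (10, 30), (13, 26), (13, 29), (14, 24), (14, 31)]
Unfold 3 (reflect across v@24): 32 holes -> [(1, 16), (1, 23), (1, 24), (1, 31), (2, 18), (2, 21), (2, 26), (2, 29), (5, 17), (5, 22), (5, 25), (5, 30), (7, 18), (7, 21), (7, 26), (7, 29), (8, 18), (8, 21), (8, 26), (8, 29), (10, 17), (10, 22), (10, 25), (10, 30), (13, 18), (13, 21), (13, 26), (13, 29), (14, 16), (14, 23), (14, 24), (14, 31)]
Unfold 4 (reflect across v@16): 64 holes -> [(1, 0), (1, 7), (1, 8), (1, 15), (1, 16), (1, 23), (1, 24), (1, 31), (2, 2), (2, 5), (2, 10), (2, 13), (2, 18), (2, 21), (2, 26), (2, 29), (5, 1), (5, 6), (5, 9), (5, 14), (5, 17), (5, 22), (5, 25), (5, 30), (7, 2), (7, 5), (7, 10), (7, 13), (7, 18), (7, 21), (7, 26), (7, 29), (8, 2), (8, 5), (8, 10), (8, 13), (8, 18), (8, 21), (8, 26), (8, 29), (10, 1), (10, 6), (10, 9), (10, 14), (10, 17), (10, 22), (10, 25), (10, 30), (13, 2), (13, 5), (13, 10), (13, 13), (13, 18), (13, 21), (13, 26), (13, 29), (14, 0), (14, 7), (14, 8), (14, 15), (14, 16), (14, 23), (14, 24), (14, 31)]
Unfold 5 (reflect across h@16): 128 holes -> [(1, 0), (1, 7), (1, 8), (1, 15), (1, 16), (1, 23), (1, 24), (1, 31), (2, 2), (2, 5), (2, 10), (2, 13), (2, 18), (2, 21), (2, 26), (2, 29), (5, 1), (5, 6), (5, 9), (5, 14), (5, 17), (5, 22), (5, 25), (5, 30), (7, 2), (7, 5), (7, 10), (7, 13), (7, 18), (7, 21), (7, 26), (7, 29), (8, 2), (8, 5), (8, 10), (8, 13), (8, 18), (8, 21), (8, 26), (8, 29), (10, 1), (10, 6), (10, 9), (10, 14), (10, 17), (10, 22), (10, 25), (10, 30), (13, 2), (13, 5), (13, 10), (13, 13), (13, 18), (13, 21), (13, 26), (13, 29), (14, 0), (14, 7), (14, 8), (14, 15), (14, 16), (14, 23), (14, 24), (14, 31), (17, 0), (17, 7), (17, 8), (17, 15), (17, 16), (17, 23), (17, 24), (17, 31), (18, 2), (18, 5), (18, 10), (18, 13), (18, 18), (18, 21), (18, 26), (18, 29), (21, 1), (21, 6), (21, 9), (21, 14), (21, 17), (21, 22), (21, 25), (21, 30), (23, 2), (23, 5), (23, 10), (23, 13), (23, 18), (23, 21), (23, 26), (23, 29), (24, 2), (24, 5), (24, 10), (24, 13), (24, 18), (24, 21), (24, 26), (24, 29), (26, 1), (26, 6), (26, 9), (26, 14), (26, 17), (26, 22), (26, 25), (26, 30), (29, 2), (29, 5), (29, 10), (29, 13), (29, 18), (29, 21), (29, 26), (29, 29), (30, 0), (30, 7), (30, 8), (30, 15), (30, 16), (30, 23), (30, 24), (30, 31)]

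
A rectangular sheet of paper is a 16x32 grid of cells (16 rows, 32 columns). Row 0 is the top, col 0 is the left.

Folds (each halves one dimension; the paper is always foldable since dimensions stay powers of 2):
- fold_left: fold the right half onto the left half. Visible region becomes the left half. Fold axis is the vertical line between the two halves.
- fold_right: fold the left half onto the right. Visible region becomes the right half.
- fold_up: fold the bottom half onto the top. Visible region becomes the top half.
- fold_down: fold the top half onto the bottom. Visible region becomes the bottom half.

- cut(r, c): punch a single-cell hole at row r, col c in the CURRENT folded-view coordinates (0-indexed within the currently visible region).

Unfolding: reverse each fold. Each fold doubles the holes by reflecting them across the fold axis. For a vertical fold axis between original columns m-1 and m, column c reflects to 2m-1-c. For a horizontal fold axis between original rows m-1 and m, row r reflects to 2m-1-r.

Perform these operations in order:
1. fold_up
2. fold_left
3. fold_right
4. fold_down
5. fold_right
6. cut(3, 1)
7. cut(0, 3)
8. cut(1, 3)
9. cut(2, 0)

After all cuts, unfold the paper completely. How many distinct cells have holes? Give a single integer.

Answer: 128

Derivation:
Op 1 fold_up: fold axis h@8; visible region now rows[0,8) x cols[0,32) = 8x32
Op 2 fold_left: fold axis v@16; visible region now rows[0,8) x cols[0,16) = 8x16
Op 3 fold_right: fold axis v@8; visible region now rows[0,8) x cols[8,16) = 8x8
Op 4 fold_down: fold axis h@4; visible region now rows[4,8) x cols[8,16) = 4x8
Op 5 fold_right: fold axis v@12; visible region now rows[4,8) x cols[12,16) = 4x4
Op 6 cut(3, 1): punch at orig (7,13); cuts so far [(7, 13)]; region rows[4,8) x cols[12,16) = 4x4
Op 7 cut(0, 3): punch at orig (4,15); cuts so far [(4, 15), (7, 13)]; region rows[4,8) x cols[12,16) = 4x4
Op 8 cut(1, 3): punch at orig (5,15); cuts so far [(4, 15), (5, 15), (7, 13)]; region rows[4,8) x cols[12,16) = 4x4
Op 9 cut(2, 0): punch at orig (6,12); cuts so far [(4, 15), (5, 15), (6, 12), (7, 13)]; region rows[4,8) x cols[12,16) = 4x4
Unfold 1 (reflect across v@12): 8 holes -> [(4, 8), (4, 15), (5, 8), (5, 15), (6, 11), (6, 12), (7, 10), (7, 13)]
Unfold 2 (reflect across h@4): 16 holes -> [(0, 10), (0, 13), (1, 11), (1, 12), (2, 8), (2, 15), (3, 8), (3, 15), (4, 8), (4, 15), (5, 8), (5, 15), (6, 11), (6, 12), (7, 10), (7, 13)]
Unfold 3 (reflect across v@8): 32 holes -> [(0, 2), (0, 5), (0, 10), (0, 13), (1, 3), (1, 4), (1, 11), (1, 12), (2, 0), (2, 7), (2, 8), (2, 15), (3, 0), (3, 7), (3, 8), (3, 15), (4, 0), (4, 7), (4, 8), (4, 15), (5, 0), (5, 7), (5, 8), (5, 15), (6, 3), (6, 4), (6, 11), (6, 12), (7, 2), (7, 5), (7, 10), (7, 13)]
Unfold 4 (reflect across v@16): 64 holes -> [(0, 2), (0, 5), (0, 10), (0, 13), (0, 18), (0, 21), (0, 26), (0, 29), (1, 3), (1, 4), (1, 11), (1, 12), (1, 19), (1, 20), (1, 27), (1, 28), (2, 0), (2, 7), (2, 8), (2, 15), (2, 16), (2, 23), (2, 24), (2, 31), (3, 0), (3, 7), (3, 8), (3, 15), (3, 16), (3, 23), (3, 24), (3, 31), (4, 0), (4, 7), (4, 8), (4, 15), (4, 16), (4, 23), (4, 24), (4, 31), (5, 0), (5, 7), (5, 8), (5, 15), (5, 16), (5, 23), (5, 24), (5, 31), (6, 3), (6, 4), (6, 11), (6, 12), (6, 19), (6, 20), (6, 27), (6, 28), (7, 2), (7, 5), (7, 10), (7, 13), (7, 18), (7, 21), (7, 26), (7, 29)]
Unfold 5 (reflect across h@8): 128 holes -> [(0, 2), (0, 5), (0, 10), (0, 13), (0, 18), (0, 21), (0, 26), (0, 29), (1, 3), (1, 4), (1, 11), (1, 12), (1, 19), (1, 20), (1, 27), (1, 28), (2, 0), (2, 7), (2, 8), (2, 15), (2, 16), (2, 23), (2, 24), (2, 31), (3, 0), (3, 7), (3, 8), (3, 15), (3, 16), (3, 23), (3, 24), (3, 31), (4, 0), (4, 7), (4, 8), (4, 15), (4, 16), (4, 23), (4, 24), (4, 31), (5, 0), (5, 7), (5, 8), (5, 15), (5, 16), (5, 23), (5, 24), (5, 31), (6, 3), (6, 4), (6, 11), (6, 12), (6, 19), (6, 20), (6, 27), (6, 28), (7, 2), (7, 5), (7, 10), (7, 13), (7, 18), (7, 21), (7, 26), (7, 29), (8, 2), (8, 5), (8, 10), (8, 13), (8, 18), (8, 21), (8, 26), (8, 29), (9, 3), (9, 4), (9, 11), (9, 12), (9, 19), (9, 20), (9, 27), (9, 28), (10, 0), (10, 7), (10, 8), (10, 15), (10, 16), (10, 23), (10, 24), (10, 31), (11, 0), (11, 7), (11, 8), (11, 15), (11, 16), (11, 23), (11, 24), (11, 31), (12, 0), (12, 7), (12, 8), (12, 15), (12, 16), (12, 23), (12, 24), (12, 31), (13, 0), (13, 7), (13, 8), (13, 15), (13, 16), (13, 23), (13, 24), (13, 31), (14, 3), (14, 4), (14, 11), (14, 12), (14, 19), (14, 20), (14, 27), (14, 28), (15, 2), (15, 5), (15, 10), (15, 13), (15, 18), (15, 21), (15, 26), (15, 29)]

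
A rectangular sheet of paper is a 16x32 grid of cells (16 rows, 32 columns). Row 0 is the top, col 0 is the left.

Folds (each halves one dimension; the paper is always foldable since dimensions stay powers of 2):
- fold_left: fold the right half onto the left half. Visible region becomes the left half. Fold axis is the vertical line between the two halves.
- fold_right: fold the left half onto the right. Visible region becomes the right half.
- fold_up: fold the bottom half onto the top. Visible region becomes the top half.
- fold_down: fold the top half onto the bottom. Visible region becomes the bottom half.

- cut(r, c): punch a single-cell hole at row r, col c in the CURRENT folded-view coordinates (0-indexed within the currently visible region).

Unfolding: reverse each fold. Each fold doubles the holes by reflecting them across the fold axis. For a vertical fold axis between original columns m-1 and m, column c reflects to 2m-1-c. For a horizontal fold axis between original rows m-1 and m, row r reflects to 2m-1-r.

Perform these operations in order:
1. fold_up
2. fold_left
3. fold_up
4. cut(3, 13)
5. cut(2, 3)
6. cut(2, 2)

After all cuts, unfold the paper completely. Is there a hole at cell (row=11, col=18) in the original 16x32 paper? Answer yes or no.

Op 1 fold_up: fold axis h@8; visible region now rows[0,8) x cols[0,32) = 8x32
Op 2 fold_left: fold axis v@16; visible region now rows[0,8) x cols[0,16) = 8x16
Op 3 fold_up: fold axis h@4; visible region now rows[0,4) x cols[0,16) = 4x16
Op 4 cut(3, 13): punch at orig (3,13); cuts so far [(3, 13)]; region rows[0,4) x cols[0,16) = 4x16
Op 5 cut(2, 3): punch at orig (2,3); cuts so far [(2, 3), (3, 13)]; region rows[0,4) x cols[0,16) = 4x16
Op 6 cut(2, 2): punch at orig (2,2); cuts so far [(2, 2), (2, 3), (3, 13)]; region rows[0,4) x cols[0,16) = 4x16
Unfold 1 (reflect across h@4): 6 holes -> [(2, 2), (2, 3), (3, 13), (4, 13), (5, 2), (5, 3)]
Unfold 2 (reflect across v@16): 12 holes -> [(2, 2), (2, 3), (2, 28), (2, 29), (3, 13), (3, 18), (4, 13), (4, 18), (5, 2), (5, 3), (5, 28), (5, 29)]
Unfold 3 (reflect across h@8): 24 holes -> [(2, 2), (2, 3), (2, 28), (2, 29), (3, 13), (3, 18), (4, 13), (4, 18), (5, 2), (5, 3), (5, 28), (5, 29), (10, 2), (10, 3), (10, 28), (10, 29), (11, 13), (11, 18), (12, 13), (12, 18), (13, 2), (13, 3), (13, 28), (13, 29)]
Holes: [(2, 2), (2, 3), (2, 28), (2, 29), (3, 13), (3, 18), (4, 13), (4, 18), (5, 2), (5, 3), (5, 28), (5, 29), (10, 2), (10, 3), (10, 28), (10, 29), (11, 13), (11, 18), (12, 13), (12, 18), (13, 2), (13, 3), (13, 28), (13, 29)]

Answer: yes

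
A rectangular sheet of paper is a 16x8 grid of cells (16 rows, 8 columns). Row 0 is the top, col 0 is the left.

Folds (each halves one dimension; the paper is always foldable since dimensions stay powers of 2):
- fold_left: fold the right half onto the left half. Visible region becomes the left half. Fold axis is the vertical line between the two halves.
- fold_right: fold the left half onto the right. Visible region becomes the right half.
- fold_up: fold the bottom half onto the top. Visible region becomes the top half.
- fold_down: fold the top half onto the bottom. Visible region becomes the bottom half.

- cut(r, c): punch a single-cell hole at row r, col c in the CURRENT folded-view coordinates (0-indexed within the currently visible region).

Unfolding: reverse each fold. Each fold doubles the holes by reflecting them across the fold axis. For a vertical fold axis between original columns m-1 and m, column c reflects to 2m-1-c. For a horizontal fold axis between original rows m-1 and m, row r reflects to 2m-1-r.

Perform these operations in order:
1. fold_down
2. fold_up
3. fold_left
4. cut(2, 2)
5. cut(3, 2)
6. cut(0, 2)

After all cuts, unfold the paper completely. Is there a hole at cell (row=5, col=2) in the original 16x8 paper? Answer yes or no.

Op 1 fold_down: fold axis h@8; visible region now rows[8,16) x cols[0,8) = 8x8
Op 2 fold_up: fold axis h@12; visible region now rows[8,12) x cols[0,8) = 4x8
Op 3 fold_left: fold axis v@4; visible region now rows[8,12) x cols[0,4) = 4x4
Op 4 cut(2, 2): punch at orig (10,2); cuts so far [(10, 2)]; region rows[8,12) x cols[0,4) = 4x4
Op 5 cut(3, 2): punch at orig (11,2); cuts so far [(10, 2), (11, 2)]; region rows[8,12) x cols[0,4) = 4x4
Op 6 cut(0, 2): punch at orig (8,2); cuts so far [(8, 2), (10, 2), (11, 2)]; region rows[8,12) x cols[0,4) = 4x4
Unfold 1 (reflect across v@4): 6 holes -> [(8, 2), (8, 5), (10, 2), (10, 5), (11, 2), (11, 5)]
Unfold 2 (reflect across h@12): 12 holes -> [(8, 2), (8, 5), (10, 2), (10, 5), (11, 2), (11, 5), (12, 2), (12, 5), (13, 2), (13, 5), (15, 2), (15, 5)]
Unfold 3 (reflect across h@8): 24 holes -> [(0, 2), (0, 5), (2, 2), (2, 5), (3, 2), (3, 5), (4, 2), (4, 5), (5, 2), (5, 5), (7, 2), (7, 5), (8, 2), (8, 5), (10, 2), (10, 5), (11, 2), (11, 5), (12, 2), (12, 5), (13, 2), (13, 5), (15, 2), (15, 5)]
Holes: [(0, 2), (0, 5), (2, 2), (2, 5), (3, 2), (3, 5), (4, 2), (4, 5), (5, 2), (5, 5), (7, 2), (7, 5), (8, 2), (8, 5), (10, 2), (10, 5), (11, 2), (11, 5), (12, 2), (12, 5), (13, 2), (13, 5), (15, 2), (15, 5)]

Answer: yes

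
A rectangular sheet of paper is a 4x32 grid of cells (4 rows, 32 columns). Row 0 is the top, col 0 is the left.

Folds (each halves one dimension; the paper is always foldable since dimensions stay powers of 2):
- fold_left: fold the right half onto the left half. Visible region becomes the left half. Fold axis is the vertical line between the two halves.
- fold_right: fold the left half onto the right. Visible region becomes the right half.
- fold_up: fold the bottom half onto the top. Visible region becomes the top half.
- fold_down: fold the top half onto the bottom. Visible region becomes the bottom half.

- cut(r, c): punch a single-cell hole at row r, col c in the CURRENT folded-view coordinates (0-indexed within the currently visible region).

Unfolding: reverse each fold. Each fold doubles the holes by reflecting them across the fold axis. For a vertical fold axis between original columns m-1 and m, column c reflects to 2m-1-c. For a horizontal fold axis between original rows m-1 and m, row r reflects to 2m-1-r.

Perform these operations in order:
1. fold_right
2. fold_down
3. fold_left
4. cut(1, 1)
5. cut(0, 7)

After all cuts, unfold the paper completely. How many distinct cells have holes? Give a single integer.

Answer: 16

Derivation:
Op 1 fold_right: fold axis v@16; visible region now rows[0,4) x cols[16,32) = 4x16
Op 2 fold_down: fold axis h@2; visible region now rows[2,4) x cols[16,32) = 2x16
Op 3 fold_left: fold axis v@24; visible region now rows[2,4) x cols[16,24) = 2x8
Op 4 cut(1, 1): punch at orig (3,17); cuts so far [(3, 17)]; region rows[2,4) x cols[16,24) = 2x8
Op 5 cut(0, 7): punch at orig (2,23); cuts so far [(2, 23), (3, 17)]; region rows[2,4) x cols[16,24) = 2x8
Unfold 1 (reflect across v@24): 4 holes -> [(2, 23), (2, 24), (3, 17), (3, 30)]
Unfold 2 (reflect across h@2): 8 holes -> [(0, 17), (0, 30), (1, 23), (1, 24), (2, 23), (2, 24), (3, 17), (3, 30)]
Unfold 3 (reflect across v@16): 16 holes -> [(0, 1), (0, 14), (0, 17), (0, 30), (1, 7), (1, 8), (1, 23), (1, 24), (2, 7), (2, 8), (2, 23), (2, 24), (3, 1), (3, 14), (3, 17), (3, 30)]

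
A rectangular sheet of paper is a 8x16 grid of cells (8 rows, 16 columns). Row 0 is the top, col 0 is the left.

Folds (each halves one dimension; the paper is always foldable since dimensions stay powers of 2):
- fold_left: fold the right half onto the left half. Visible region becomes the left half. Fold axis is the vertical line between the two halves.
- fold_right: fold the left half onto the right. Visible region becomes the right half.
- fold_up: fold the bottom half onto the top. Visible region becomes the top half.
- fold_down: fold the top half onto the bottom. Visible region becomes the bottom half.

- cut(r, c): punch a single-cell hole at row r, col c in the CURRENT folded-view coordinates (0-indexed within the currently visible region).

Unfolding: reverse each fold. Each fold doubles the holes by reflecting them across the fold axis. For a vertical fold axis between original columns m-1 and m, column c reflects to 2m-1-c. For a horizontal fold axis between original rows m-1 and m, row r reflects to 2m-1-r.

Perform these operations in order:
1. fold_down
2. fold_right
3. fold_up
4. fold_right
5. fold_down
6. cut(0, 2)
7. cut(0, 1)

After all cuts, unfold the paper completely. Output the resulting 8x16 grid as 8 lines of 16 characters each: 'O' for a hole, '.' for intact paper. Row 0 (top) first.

Op 1 fold_down: fold axis h@4; visible region now rows[4,8) x cols[0,16) = 4x16
Op 2 fold_right: fold axis v@8; visible region now rows[4,8) x cols[8,16) = 4x8
Op 3 fold_up: fold axis h@6; visible region now rows[4,6) x cols[8,16) = 2x8
Op 4 fold_right: fold axis v@12; visible region now rows[4,6) x cols[12,16) = 2x4
Op 5 fold_down: fold axis h@5; visible region now rows[5,6) x cols[12,16) = 1x4
Op 6 cut(0, 2): punch at orig (5,14); cuts so far [(5, 14)]; region rows[5,6) x cols[12,16) = 1x4
Op 7 cut(0, 1): punch at orig (5,13); cuts so far [(5, 13), (5, 14)]; region rows[5,6) x cols[12,16) = 1x4
Unfold 1 (reflect across h@5): 4 holes -> [(4, 13), (4, 14), (5, 13), (5, 14)]
Unfold 2 (reflect across v@12): 8 holes -> [(4, 9), (4, 10), (4, 13), (4, 14), (5, 9), (5, 10), (5, 13), (5, 14)]
Unfold 3 (reflect across h@6): 16 holes -> [(4, 9), (4, 10), (4, 13), (4, 14), (5, 9), (5, 10), (5, 13), (5, 14), (6, 9), (6, 10), (6, 13), (6, 14), (7, 9), (7, 10), (7, 13), (7, 14)]
Unfold 4 (reflect across v@8): 32 holes -> [(4, 1), (4, 2), (4, 5), (4, 6), (4, 9), (4, 10), (4, 13), (4, 14), (5, 1), (5, 2), (5, 5), (5, 6), (5, 9), (5, 10), (5, 13), (5, 14), (6, 1), (6, 2), (6, 5), (6, 6), (6, 9), (6, 10), (6, 13), (6, 14), (7, 1), (7, 2), (7, 5), (7, 6), (7, 9), (7, 10), (7, 13), (7, 14)]
Unfold 5 (reflect across h@4): 64 holes -> [(0, 1), (0, 2), (0, 5), (0, 6), (0, 9), (0, 10), (0, 13), (0, 14), (1, 1), (1, 2), (1, 5), (1, 6), (1, 9), (1, 10), (1, 13), (1, 14), (2, 1), (2, 2), (2, 5), (2, 6), (2, 9), (2, 10), (2, 13), (2, 14), (3, 1), (3, 2), (3, 5), (3, 6), (3, 9), (3, 10), (3, 13), (3, 14), (4, 1), (4, 2), (4, 5), (4, 6), (4, 9), (4, 10), (4, 13), (4, 14), (5, 1), (5, 2), (5, 5), (5, 6), (5, 9), (5, 10), (5, 13), (5, 14), (6, 1), (6, 2), (6, 5), (6, 6), (6, 9), (6, 10), (6, 13), (6, 14), (7, 1), (7, 2), (7, 5), (7, 6), (7, 9), (7, 10), (7, 13), (7, 14)]

Answer: .OO..OO..OO..OO.
.OO..OO..OO..OO.
.OO..OO..OO..OO.
.OO..OO..OO..OO.
.OO..OO..OO..OO.
.OO..OO..OO..OO.
.OO..OO..OO..OO.
.OO..OO..OO..OO.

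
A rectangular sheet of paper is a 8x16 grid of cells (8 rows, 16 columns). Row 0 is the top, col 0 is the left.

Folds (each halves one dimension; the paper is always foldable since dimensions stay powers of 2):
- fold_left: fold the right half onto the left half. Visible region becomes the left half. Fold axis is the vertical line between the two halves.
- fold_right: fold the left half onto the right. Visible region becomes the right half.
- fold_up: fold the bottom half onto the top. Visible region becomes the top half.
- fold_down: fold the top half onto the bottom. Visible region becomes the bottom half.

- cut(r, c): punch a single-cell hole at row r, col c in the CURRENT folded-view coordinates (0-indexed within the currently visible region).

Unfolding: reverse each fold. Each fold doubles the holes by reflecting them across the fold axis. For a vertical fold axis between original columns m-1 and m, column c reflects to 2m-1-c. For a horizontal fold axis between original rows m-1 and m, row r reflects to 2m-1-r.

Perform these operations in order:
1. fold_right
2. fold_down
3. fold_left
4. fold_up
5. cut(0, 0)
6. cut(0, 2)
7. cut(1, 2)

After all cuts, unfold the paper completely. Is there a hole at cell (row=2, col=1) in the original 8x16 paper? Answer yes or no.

Answer: no

Derivation:
Op 1 fold_right: fold axis v@8; visible region now rows[0,8) x cols[8,16) = 8x8
Op 2 fold_down: fold axis h@4; visible region now rows[4,8) x cols[8,16) = 4x8
Op 3 fold_left: fold axis v@12; visible region now rows[4,8) x cols[8,12) = 4x4
Op 4 fold_up: fold axis h@6; visible region now rows[4,6) x cols[8,12) = 2x4
Op 5 cut(0, 0): punch at orig (4,8); cuts so far [(4, 8)]; region rows[4,6) x cols[8,12) = 2x4
Op 6 cut(0, 2): punch at orig (4,10); cuts so far [(4, 8), (4, 10)]; region rows[4,6) x cols[8,12) = 2x4
Op 7 cut(1, 2): punch at orig (5,10); cuts so far [(4, 8), (4, 10), (5, 10)]; region rows[4,6) x cols[8,12) = 2x4
Unfold 1 (reflect across h@6): 6 holes -> [(4, 8), (4, 10), (5, 10), (6, 10), (7, 8), (7, 10)]
Unfold 2 (reflect across v@12): 12 holes -> [(4, 8), (4, 10), (4, 13), (4, 15), (5, 10), (5, 13), (6, 10), (6, 13), (7, 8), (7, 10), (7, 13), (7, 15)]
Unfold 3 (reflect across h@4): 24 holes -> [(0, 8), (0, 10), (0, 13), (0, 15), (1, 10), (1, 13), (2, 10), (2, 13), (3, 8), (3, 10), (3, 13), (3, 15), (4, 8), (4, 10), (4, 13), (4, 15), (5, 10), (5, 13), (6, 10), (6, 13), (7, 8), (7, 10), (7, 13), (7, 15)]
Unfold 4 (reflect across v@8): 48 holes -> [(0, 0), (0, 2), (0, 5), (0, 7), (0, 8), (0, 10), (0, 13), (0, 15), (1, 2), (1, 5), (1, 10), (1, 13), (2, 2), (2, 5), (2, 10), (2, 13), (3, 0), (3, 2), (3, 5), (3, 7), (3, 8), (3, 10), (3, 13), (3, 15), (4, 0), (4, 2), (4, 5), (4, 7), (4, 8), (4, 10), (4, 13), (4, 15), (5, 2), (5, 5), (5, 10), (5, 13), (6, 2), (6, 5), (6, 10), (6, 13), (7, 0), (7, 2), (7, 5), (7, 7), (7, 8), (7, 10), (7, 13), (7, 15)]
Holes: [(0, 0), (0, 2), (0, 5), (0, 7), (0, 8), (0, 10), (0, 13), (0, 15), (1, 2), (1, 5), (1, 10), (1, 13), (2, 2), (2, 5), (2, 10), (2, 13), (3, 0), (3, 2), (3, 5), (3, 7), (3, 8), (3, 10), (3, 13), (3, 15), (4, 0), (4, 2), (4, 5), (4, 7), (4, 8), (4, 10), (4, 13), (4, 15), (5, 2), (5, 5), (5, 10), (5, 13), (6, 2), (6, 5), (6, 10), (6, 13), (7, 0), (7, 2), (7, 5), (7, 7), (7, 8), (7, 10), (7, 13), (7, 15)]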